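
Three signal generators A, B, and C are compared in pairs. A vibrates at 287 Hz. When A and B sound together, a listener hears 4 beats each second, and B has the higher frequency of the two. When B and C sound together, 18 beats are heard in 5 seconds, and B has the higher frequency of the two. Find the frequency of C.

B is above A, so f_B = 287 + 4 = 291 Hz.
B–C: Beat frequency = 18/5 = 3.6 Hz.
C is below B, so f_C = 291 − 3.6 = 287.4 Hz.

287.4 Hz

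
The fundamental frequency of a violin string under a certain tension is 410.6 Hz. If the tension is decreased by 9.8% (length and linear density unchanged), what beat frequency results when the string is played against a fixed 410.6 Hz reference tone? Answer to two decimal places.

20.64 Hz

For a string, f ∝ √T, so the new frequency is 410.6·√0.902 = 389.9619 Hz.
f_beat = |389.9619 − 410.6| = 20.64 Hz.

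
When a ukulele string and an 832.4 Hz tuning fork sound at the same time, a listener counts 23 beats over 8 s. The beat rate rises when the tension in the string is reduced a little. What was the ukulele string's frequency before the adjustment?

829.525 Hz

Beat frequency = 23/8 = 2.875 Hz.
|f − 832.4| = 2.875, so the ukulele string was at either 829.525 Hz or 835.275 Hz.
Lower tension means lower frequency; the adjustment lowers the ukulele string's frequency.
The beat rate rose, so the adjustment moved the ukulele string further from 832.4 Hz — it was already below the reference.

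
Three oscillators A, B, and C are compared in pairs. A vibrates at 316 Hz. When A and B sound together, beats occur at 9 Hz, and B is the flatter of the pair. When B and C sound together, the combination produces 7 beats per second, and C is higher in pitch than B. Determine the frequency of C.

314 Hz

B is below A, so f_B = 316 − 9 = 307 Hz.
C is above B, so f_C = 307 + 7 = 314 Hz.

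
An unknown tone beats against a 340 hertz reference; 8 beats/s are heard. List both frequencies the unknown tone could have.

332 Hz or 348 Hz

|f − 340| = 8, so f = 340 ± 8.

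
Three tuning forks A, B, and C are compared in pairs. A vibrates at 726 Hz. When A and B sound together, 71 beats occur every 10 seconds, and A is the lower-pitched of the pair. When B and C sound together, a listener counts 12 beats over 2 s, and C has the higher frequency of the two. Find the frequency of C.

A–B: Beat frequency = 71/10 = 7.1 Hz.
B is above A, so f_B = 726 + 7.1 = 733.1 Hz.
B–C: Beat frequency = 12/2 = 6 Hz.
C is above B, so f_C = 733.1 + 6 = 739.1 Hz.

739.1 Hz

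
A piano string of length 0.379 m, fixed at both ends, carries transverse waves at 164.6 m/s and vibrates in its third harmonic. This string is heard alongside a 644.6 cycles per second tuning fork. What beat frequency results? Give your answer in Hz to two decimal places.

6.85 Hz

For a string fixed at both ends, f_n = n·v/(2L) = 3·164.6/(2·0.379) = 651.4512 Hz.
f_beat = |651.4512 − 644.6| = 6.85 Hz.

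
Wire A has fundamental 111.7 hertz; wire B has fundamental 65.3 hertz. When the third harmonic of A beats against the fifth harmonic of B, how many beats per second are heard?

Third harmonic of the first: 3·111.7 = 335.1 Hz.
Fifth harmonic of the second: 5·65.3 = 326.5 Hz.
f_beat = |335.1 − 326.5| = 8.6 Hz.

8.6 Hz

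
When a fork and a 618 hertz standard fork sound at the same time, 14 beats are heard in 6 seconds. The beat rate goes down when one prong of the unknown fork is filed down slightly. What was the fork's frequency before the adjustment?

Beat frequency = 14/6 = 2.3333 Hz.
|f − 618| = 2.3333, so the fork was at either 615.6667 Hz or 620.3333 Hz.
Filing a prong removes mass and raises the fork's frequency; the adjustment raises the fork's frequency.
The beat rate fell, so the adjustment moved the fork toward 618 Hz — it must have started below the reference.

615.6667 Hz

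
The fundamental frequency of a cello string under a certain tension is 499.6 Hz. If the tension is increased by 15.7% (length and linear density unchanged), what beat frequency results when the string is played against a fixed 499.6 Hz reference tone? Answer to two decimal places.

37.79 Hz

For a string, f ∝ √T, so the new frequency is 499.6·√1.157 = 537.3894 Hz.
f_beat = |537.3894 − 499.6| = 37.79 Hz.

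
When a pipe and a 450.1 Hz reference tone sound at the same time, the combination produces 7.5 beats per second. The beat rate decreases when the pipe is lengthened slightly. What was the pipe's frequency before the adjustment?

457.6 Hz

|f − 450.1| = 7.5, so the pipe was at either 442.6 Hz or 457.6 Hz.
A longer pipe has a lower fundamental; the adjustment lowers the pipe's frequency.
The beat rate fell, so the adjustment moved the pipe toward 450.1 Hz — it must have started above the reference.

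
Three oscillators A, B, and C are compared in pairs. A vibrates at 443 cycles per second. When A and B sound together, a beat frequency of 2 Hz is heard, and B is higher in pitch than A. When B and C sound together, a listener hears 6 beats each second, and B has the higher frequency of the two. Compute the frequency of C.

439 Hz

B is above A, so f_B = 443 + 2 = 445 Hz.
C is below B, so f_C = 445 − 6 = 439 Hz.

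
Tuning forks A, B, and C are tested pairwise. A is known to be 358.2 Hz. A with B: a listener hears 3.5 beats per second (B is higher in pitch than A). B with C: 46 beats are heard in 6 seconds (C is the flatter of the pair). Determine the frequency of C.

B is above A, so f_B = 358.2 + 3.5 = 361.7 Hz.
B–C: Beat frequency = 46/6 = 7.6667 Hz.
C is below B, so f_C = 361.7 − 7.6667 = 354.0333 Hz.

354.0333 Hz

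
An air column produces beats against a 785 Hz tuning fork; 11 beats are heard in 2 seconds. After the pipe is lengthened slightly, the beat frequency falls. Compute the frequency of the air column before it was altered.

Beat frequency = 11/2 = 5.5 Hz.
|f − 785| = 5.5, so the air column was at either 779.5 Hz or 790.5 Hz.
A longer pipe has a lower fundamental; the adjustment lowers the air column's frequency.
The beat rate fell, so the adjustment moved the air column toward 785 Hz — it must have started above the reference.

790.5 Hz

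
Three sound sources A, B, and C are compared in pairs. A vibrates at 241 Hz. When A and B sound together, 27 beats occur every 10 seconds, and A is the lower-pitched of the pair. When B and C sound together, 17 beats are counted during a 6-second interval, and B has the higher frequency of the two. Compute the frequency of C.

240.8667 Hz

A–B: Beat frequency = 27/10 = 2.7 Hz.
B is above A, so f_B = 241 + 2.7 = 243.7 Hz.
B–C: Beat frequency = 17/6 = 2.8333 Hz.
C is below B, so f_C = 243.7 − 2.8333 = 240.8667 Hz.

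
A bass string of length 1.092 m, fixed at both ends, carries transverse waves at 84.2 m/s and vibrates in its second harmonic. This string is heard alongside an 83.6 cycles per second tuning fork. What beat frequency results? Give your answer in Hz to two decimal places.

6.49 Hz

For a string fixed at both ends, f_n = n·v/(2L) = 2·84.2/(2·1.092) = 77.1062 Hz.
f_beat = |77.1062 − 83.6| = 6.49 Hz.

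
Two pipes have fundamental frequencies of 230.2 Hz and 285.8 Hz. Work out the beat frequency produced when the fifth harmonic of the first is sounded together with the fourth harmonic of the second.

7.8 Hz

Fifth harmonic of the first: 5·230.2 = 1151.0 Hz.
Fourth harmonic of the second: 4·285.8 = 1143.2 Hz.
f_beat = |1151.0 − 1143.2| = 7.8 Hz.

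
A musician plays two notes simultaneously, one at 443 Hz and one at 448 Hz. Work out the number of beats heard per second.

f_beat = |f₁ − f₂|.
|443 − 448| = 5 Hz.

5 Hz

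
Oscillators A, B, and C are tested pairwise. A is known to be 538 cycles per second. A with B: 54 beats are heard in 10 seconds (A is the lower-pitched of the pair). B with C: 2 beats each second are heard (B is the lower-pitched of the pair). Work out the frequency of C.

A–B: Beat frequency = 54/10 = 5.4 Hz.
B is above A, so f_B = 538 + 5.4 = 543.4 Hz.
C is above B, so f_C = 543.4 + 2 = 545.4 Hz.

545.4 Hz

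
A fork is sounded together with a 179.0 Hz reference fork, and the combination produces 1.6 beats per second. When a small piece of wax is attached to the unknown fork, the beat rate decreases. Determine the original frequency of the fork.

180.6 Hz

|f − 179.0| = 1.6, so the fork was at either 177.4 Hz or 180.6 Hz.
Loading a fork with wax lowers its frequency; the adjustment lowers the fork's frequency.
The beat rate fell, so the adjustment moved the fork toward 179.0 Hz — it must have started above the reference.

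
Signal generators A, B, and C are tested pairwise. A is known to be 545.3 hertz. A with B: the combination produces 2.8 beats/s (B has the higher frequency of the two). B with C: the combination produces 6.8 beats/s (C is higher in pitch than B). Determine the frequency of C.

B is above A, so f_B = 545.3 + 2.8 = 548.1 Hz.
C is above B, so f_C = 548.1 + 6.8 = 554.9 Hz.

554.9 Hz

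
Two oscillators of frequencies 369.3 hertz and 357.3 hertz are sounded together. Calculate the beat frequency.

f_beat = |f₁ − f₂|.
|369.3 − 357.3| = 12 Hz.

12 Hz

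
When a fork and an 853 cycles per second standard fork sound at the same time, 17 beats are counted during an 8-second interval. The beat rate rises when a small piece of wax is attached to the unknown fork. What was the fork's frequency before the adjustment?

Beat frequency = 17/8 = 2.125 Hz.
|f − 853| = 2.125, so the fork was at either 850.875 Hz or 855.125 Hz.
Loading a fork with wax lowers its frequency; the adjustment lowers the fork's frequency.
The beat rate rose, so the adjustment moved the fork further from 853 Hz — it was already below the reference.

850.875 Hz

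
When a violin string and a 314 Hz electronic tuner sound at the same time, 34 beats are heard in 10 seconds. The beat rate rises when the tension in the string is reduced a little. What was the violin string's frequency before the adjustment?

Beat frequency = 34/10 = 3.4 Hz.
|f − 314| = 3.4, so the violin string was at either 310.6 Hz or 317.4 Hz.
Lower tension means lower frequency; the adjustment lowers the violin string's frequency.
The beat rate rose, so the adjustment moved the violin string further from 314 Hz — it was already below the reference.

310.6 Hz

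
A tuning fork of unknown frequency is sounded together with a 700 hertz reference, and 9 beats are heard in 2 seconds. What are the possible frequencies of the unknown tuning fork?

Beat frequency = 9/2 = 4.5 Hz.
|f − 700| = 4.5, so f = 700 ± 4.5.

695.5 Hz or 704.5 Hz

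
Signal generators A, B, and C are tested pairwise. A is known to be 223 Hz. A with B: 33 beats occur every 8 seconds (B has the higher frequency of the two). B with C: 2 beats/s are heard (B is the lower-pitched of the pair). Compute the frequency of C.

229.125 Hz

A–B: Beat frequency = 33/8 = 4.125 Hz.
B is above A, so f_B = 223 + 4.125 = 227.125 Hz.
C is above B, so f_C = 227.125 + 2 = 229.125 Hz.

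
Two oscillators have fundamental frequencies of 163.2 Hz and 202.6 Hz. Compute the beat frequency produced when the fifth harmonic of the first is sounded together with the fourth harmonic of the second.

5.6 Hz

Fifth harmonic of the first: 5·163.2 = 816.0 Hz.
Fourth harmonic of the second: 4·202.6 = 810.4 Hz.
f_beat = |816.0 − 810.4| = 5.6 Hz.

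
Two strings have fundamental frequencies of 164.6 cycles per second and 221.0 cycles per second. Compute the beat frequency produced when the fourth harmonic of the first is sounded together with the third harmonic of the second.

4.6 Hz

Fourth harmonic of the first: 4·164.6 = 658.4 Hz.
Third harmonic of the second: 3·221.0 = 663.0 Hz.
f_beat = |658.4 − 663.0| = 4.6 Hz.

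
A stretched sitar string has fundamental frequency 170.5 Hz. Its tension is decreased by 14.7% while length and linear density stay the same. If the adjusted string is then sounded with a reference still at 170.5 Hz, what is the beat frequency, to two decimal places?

13.03 Hz

For a string, f ∝ √T, so the new frequency is 170.5·√0.853 = 157.4704 Hz.
f_beat = |157.4704 − 170.5| = 13.03 Hz.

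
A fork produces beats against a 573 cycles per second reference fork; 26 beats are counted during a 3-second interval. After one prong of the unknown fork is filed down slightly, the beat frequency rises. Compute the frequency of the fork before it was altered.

Beat frequency = 26/3 = 8.6667 Hz.
|f − 573| = 8.6667, so the fork was at either 564.3333 Hz or 581.6667 Hz.
Filing a prong removes mass and raises the fork's frequency; the adjustment raises the fork's frequency.
The beat rate rose, so the adjustment moved the fork further from 573 Hz — it was already above the reference.

581.6667 Hz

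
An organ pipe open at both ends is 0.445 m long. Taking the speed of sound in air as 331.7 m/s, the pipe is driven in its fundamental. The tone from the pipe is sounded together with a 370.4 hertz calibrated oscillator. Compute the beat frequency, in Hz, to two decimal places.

Open pipe: f_n = n·v/(2L) = 1·331.7/(2·0.445) = 372.6966 Hz.
f_beat = |372.6966 − 370.4| = 2.30 Hz.

2.30 Hz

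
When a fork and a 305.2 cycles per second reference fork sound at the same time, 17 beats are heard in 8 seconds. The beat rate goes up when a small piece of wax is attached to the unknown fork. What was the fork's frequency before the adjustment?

303.075 Hz

Beat frequency = 17/8 = 2.125 Hz.
|f − 305.2| = 2.125, so the fork was at either 303.075 Hz or 307.325 Hz.
Loading a fork with wax lowers its frequency; the adjustment lowers the fork's frequency.
The beat rate rose, so the adjustment moved the fork further from 305.2 Hz — it was already below the reference.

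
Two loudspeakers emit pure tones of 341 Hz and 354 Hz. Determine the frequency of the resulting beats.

13 Hz

f_beat = |f₁ − f₂|.
|341 − 354| = 13 Hz.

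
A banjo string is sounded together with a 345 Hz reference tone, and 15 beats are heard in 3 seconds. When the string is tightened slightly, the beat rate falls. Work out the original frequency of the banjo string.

340 Hz

Beat frequency = 15/3 = 5 Hz.
|f − 345| = 5, so the banjo string was at either 340 Hz or 350 Hz.
Increasing tension raises a string's frequency; the adjustment raises the banjo string's frequency.
The beat rate fell, so the adjustment moved the banjo string toward 345 Hz — it must have started below the reference.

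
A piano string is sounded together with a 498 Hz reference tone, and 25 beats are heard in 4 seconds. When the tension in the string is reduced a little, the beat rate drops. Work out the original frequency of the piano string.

Beat frequency = 25/4 = 6.25 Hz.
|f − 498| = 6.25, so the piano string was at either 491.75 Hz or 504.25 Hz.
Lower tension means lower frequency; the adjustment lowers the piano string's frequency.
The beat rate fell, so the adjustment moved the piano string toward 498 Hz — it must have started above the reference.

504.25 Hz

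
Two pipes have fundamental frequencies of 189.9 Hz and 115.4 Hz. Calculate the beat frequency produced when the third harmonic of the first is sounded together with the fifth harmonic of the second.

Third harmonic of the first: 3·189.9 = 569.7 Hz.
Fifth harmonic of the second: 5·115.4 = 577.0 Hz.
f_beat = |569.7 − 577.0| = 7.3 Hz.

7.3 Hz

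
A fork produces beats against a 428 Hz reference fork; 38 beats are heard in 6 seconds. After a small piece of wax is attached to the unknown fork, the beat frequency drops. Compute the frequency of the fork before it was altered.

Beat frequency = 38/6 = 6.3333 Hz.
|f − 428| = 6.3333, so the fork was at either 421.6667 Hz or 434.3333 Hz.
Loading a fork with wax lowers its frequency; the adjustment lowers the fork's frequency.
The beat rate fell, so the adjustment moved the fork toward 428 Hz — it must have started above the reference.

434.3333 Hz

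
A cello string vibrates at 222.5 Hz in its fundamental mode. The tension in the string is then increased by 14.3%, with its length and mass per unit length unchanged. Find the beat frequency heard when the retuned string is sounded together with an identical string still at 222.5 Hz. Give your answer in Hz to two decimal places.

For a string, f ∝ √T, so the new frequency is 222.5·√1.143 = 237.8774 Hz.
f_beat = |237.8774 − 222.5| = 15.38 Hz.

15.38 Hz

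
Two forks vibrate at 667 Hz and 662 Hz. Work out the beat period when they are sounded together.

f_beat = |667 − 662| = 5 Hz.
Beat period T = 1 / f_beat = 1 / 5 s.

0.200 s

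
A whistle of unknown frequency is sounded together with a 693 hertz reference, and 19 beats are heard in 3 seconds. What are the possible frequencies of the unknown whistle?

686.6667 Hz or 699.3333 Hz

Beat frequency = 19/3 = 6.3333 Hz.
|f − 693| = 6.3333, so f = 693 ± 6.3333.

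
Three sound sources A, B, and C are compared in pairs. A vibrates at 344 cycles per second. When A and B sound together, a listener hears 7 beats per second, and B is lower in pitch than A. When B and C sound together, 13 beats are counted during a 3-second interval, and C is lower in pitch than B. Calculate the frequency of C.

332.6667 Hz

B is below A, so f_B = 344 − 7 = 337 Hz.
B–C: Beat frequency = 13/3 = 4.3333 Hz.
C is below B, so f_C = 337 − 4.3333 = 332.6667 Hz.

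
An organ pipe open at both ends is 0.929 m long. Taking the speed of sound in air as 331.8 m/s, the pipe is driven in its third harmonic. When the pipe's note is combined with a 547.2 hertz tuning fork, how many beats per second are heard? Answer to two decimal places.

Open pipe: f_n = n·v/(2L) = 3·331.8/(2·0.929) = 535.7374 Hz.
f_beat = |535.7374 − 547.2| = 11.46 Hz.

11.46 Hz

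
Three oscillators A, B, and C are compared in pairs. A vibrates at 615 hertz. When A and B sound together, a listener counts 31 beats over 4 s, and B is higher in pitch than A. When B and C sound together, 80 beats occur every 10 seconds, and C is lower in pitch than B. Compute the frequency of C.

614.75 Hz

A–B: Beat frequency = 31/4 = 7.75 Hz.
B is above A, so f_B = 615 + 7.75 = 622.75 Hz.
B–C: Beat frequency = 80/10 = 8 Hz.
C is below B, so f_C = 622.75 − 8 = 614.75 Hz.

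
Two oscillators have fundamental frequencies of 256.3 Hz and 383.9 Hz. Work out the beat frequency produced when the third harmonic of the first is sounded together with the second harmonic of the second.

Third harmonic of the first: 3·256.3 = 768.9 Hz.
Second harmonic of the second: 2·383.9 = 767.8 Hz.
f_beat = |768.9 − 767.8| = 1.1 Hz.

1.1 Hz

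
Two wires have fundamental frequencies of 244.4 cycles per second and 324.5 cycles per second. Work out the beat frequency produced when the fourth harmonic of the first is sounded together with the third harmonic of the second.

Fourth harmonic of the first: 4·244.4 = 977.6 Hz.
Third harmonic of the second: 3·324.5 = 973.5 Hz.
f_beat = |977.6 − 973.5| = 4.1 Hz.

4.1 Hz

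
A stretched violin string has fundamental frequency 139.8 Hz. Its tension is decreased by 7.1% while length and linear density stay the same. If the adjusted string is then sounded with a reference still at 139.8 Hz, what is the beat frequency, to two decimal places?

For a string, f ∝ √T, so the new frequency is 139.8·√0.929 = 134.7457 Hz.
f_beat = |134.7457 − 139.8| = 5.05 Hz.

5.05 Hz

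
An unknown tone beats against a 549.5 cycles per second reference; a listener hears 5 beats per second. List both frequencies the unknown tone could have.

|f − 549.5| = 5, so f = 549.5 ± 5.

544.5 Hz or 554.5 Hz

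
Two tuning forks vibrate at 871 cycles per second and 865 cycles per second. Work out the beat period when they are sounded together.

0.167 s

f_beat = |871 − 865| = 6 Hz.
Beat period T = 1 / f_beat = 1 / 6 s.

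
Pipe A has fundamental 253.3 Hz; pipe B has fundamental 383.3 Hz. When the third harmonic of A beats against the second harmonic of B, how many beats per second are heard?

Third harmonic of the first: 3·253.3 = 759.9 Hz.
Second harmonic of the second: 2·383.3 = 766.6 Hz.
f_beat = |759.9 − 766.6| = 6.7 Hz.

6.7 Hz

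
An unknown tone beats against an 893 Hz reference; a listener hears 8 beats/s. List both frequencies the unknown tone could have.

|f − 893| = 8, so f = 893 ± 8.

885 Hz or 901 Hz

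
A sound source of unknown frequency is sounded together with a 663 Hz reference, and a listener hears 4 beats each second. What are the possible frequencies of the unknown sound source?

|f − 663| = 4, so f = 663 ± 4.

659 Hz or 667 Hz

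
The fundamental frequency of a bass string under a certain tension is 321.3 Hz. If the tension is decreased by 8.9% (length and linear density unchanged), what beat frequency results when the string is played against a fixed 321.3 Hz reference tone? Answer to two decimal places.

14.63 Hz

For a string, f ∝ √T, so the new frequency is 321.3·√0.911 = 306.6690 Hz.
f_beat = |306.6690 − 321.3| = 14.63 Hz.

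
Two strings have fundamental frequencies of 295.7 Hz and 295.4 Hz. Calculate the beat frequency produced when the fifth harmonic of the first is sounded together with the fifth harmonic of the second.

1.5 Hz

Fifth harmonic of the first: 5·295.7 = 1478.5 Hz.
Fifth harmonic of the second: 5·295.4 = 1477.0 Hz.
f_beat = |1478.5 − 1477.0| = 1.5 Hz.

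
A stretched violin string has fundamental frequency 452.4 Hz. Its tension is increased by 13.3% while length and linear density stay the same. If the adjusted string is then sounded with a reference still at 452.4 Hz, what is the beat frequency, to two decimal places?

For a string, f ∝ √T, so the new frequency is 452.4·√1.133 = 481.5457 Hz.
f_beat = |481.5457 − 452.4| = 29.15 Hz.

29.15 Hz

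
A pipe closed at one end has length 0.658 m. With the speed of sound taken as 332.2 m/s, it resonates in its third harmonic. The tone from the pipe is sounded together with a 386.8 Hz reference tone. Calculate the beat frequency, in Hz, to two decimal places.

Closed pipe (odd harmonics): f_n = n·v/(4L) = 3·332.2/(4·0.658) = 378.6474 Hz.
f_beat = |378.6474 − 386.8| = 8.15 Hz.

8.15 Hz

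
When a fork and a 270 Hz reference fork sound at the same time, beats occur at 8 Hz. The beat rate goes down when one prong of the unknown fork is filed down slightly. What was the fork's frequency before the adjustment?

262 Hz

|f − 270| = 8, so the fork was at either 262 Hz or 278 Hz.
Filing a prong removes mass and raises the fork's frequency; the adjustment raises the fork's frequency.
The beat rate fell, so the adjustment moved the fork toward 270 Hz — it must have started below the reference.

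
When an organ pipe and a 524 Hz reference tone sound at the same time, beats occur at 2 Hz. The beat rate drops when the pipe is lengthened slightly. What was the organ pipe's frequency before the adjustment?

|f − 524| = 2, so the organ pipe was at either 522 Hz or 526 Hz.
A longer pipe has a lower fundamental; the adjustment lowers the organ pipe's frequency.
The beat rate fell, so the adjustment moved the organ pipe toward 524 Hz — it must have started above the reference.

526 Hz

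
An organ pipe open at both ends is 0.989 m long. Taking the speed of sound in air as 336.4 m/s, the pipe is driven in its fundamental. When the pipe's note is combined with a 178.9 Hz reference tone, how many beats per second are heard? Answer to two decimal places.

8.83 Hz

Open pipe: f_n = n·v/(2L) = 1·336.4/(2·0.989) = 170.0708 Hz.
f_beat = |170.0708 − 178.9| = 8.83 Hz.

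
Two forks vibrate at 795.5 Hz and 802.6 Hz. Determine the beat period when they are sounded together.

f_beat = |795.5 − 802.6| = 7.1 Hz.
Beat period T = 1 / f_beat = 1 / 7.1 s.

0.141 s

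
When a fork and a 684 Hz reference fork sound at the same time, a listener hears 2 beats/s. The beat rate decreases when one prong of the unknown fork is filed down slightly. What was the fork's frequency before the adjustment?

682 Hz

|f − 684| = 2, so the fork was at either 682 Hz or 686 Hz.
Filing a prong removes mass and raises the fork's frequency; the adjustment raises the fork's frequency.
The beat rate fell, so the adjustment moved the fork toward 684 Hz — it must have started below the reference.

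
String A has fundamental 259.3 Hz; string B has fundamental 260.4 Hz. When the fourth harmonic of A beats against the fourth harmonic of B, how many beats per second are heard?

4.4 Hz

Fourth harmonic of the first: 4·259.3 = 1037.2 Hz.
Fourth harmonic of the second: 4·260.4 = 1041.6 Hz.
f_beat = |1037.2 − 1041.6| = 4.4 Hz.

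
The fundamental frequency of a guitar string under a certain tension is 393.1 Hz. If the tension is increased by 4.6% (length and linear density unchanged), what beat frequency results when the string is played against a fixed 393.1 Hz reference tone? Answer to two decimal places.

8.94 Hz

For a string, f ∝ √T, so the new frequency is 393.1·√1.046 = 402.0396 Hz.
f_beat = |402.0396 − 393.1| = 8.94 Hz.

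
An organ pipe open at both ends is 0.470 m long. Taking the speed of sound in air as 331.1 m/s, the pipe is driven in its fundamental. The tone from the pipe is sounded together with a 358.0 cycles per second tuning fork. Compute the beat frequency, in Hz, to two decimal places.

Open pipe: f_n = n·v/(2L) = 1·331.1/(2·0.470) = 352.2340 Hz.
f_beat = |352.2340 − 358.0| = 5.77 Hz.

5.77 Hz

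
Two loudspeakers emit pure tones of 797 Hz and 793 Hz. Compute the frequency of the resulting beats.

The beat frequency equals the magnitude of the frequency difference.
|797 − 793| = 4 Hz.

4 Hz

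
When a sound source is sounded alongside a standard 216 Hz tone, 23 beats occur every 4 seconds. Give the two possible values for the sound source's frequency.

Beat frequency = 23/4 = 5.75 Hz.
|f − 216| = 5.75, so f = 216 ± 5.75.

210.25 Hz or 221.75 Hz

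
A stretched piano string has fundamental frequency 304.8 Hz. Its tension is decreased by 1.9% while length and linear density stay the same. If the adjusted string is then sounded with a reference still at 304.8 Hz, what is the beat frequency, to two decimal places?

2.91 Hz

For a string, f ∝ √T, so the new frequency is 304.8·√0.981 = 301.8905 Hz.
f_beat = |301.8905 − 304.8| = 2.91 Hz.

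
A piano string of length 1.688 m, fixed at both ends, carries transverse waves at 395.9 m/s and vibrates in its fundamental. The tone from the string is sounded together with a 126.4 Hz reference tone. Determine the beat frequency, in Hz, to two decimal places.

9.13 Hz

For a string fixed at both ends, f_n = n·v/(2L) = 1·395.9/(2·1.688) = 117.2690 Hz.
f_beat = |117.2690 − 126.4| = 9.13 Hz.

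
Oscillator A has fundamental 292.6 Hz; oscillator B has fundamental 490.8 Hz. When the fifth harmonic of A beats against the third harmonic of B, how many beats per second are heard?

Fifth harmonic of the first: 5·292.6 = 1463.0 Hz.
Third harmonic of the second: 3·490.8 = 1472.4 Hz.
f_beat = |1463.0 − 1472.4| = 9.4 Hz.

9.4 Hz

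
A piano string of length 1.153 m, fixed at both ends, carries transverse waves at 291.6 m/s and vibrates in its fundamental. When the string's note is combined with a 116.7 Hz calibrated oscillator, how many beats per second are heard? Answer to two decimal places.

9.75 Hz

For a string fixed at both ends, f_n = n·v/(2L) = 1·291.6/(2·1.153) = 126.4527 Hz.
f_beat = |126.4527 − 116.7| = 9.75 Hz.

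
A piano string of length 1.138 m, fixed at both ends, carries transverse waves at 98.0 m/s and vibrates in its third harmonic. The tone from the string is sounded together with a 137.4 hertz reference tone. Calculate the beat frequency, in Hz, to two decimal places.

8.23 Hz

For a string fixed at both ends, f_n = n·v/(2L) = 3·98.0/(2·1.138) = 129.1740 Hz.
f_beat = |129.1740 − 137.4| = 8.23 Hz.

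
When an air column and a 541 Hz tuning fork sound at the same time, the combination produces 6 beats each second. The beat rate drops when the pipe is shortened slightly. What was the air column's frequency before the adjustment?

|f − 541| = 6, so the air column was at either 535 Hz or 547 Hz.
A shorter pipe has a higher fundamental; the adjustment raises the air column's frequency.
The beat rate fell, so the adjustment moved the air column toward 541 Hz — it must have started below the reference.

535 Hz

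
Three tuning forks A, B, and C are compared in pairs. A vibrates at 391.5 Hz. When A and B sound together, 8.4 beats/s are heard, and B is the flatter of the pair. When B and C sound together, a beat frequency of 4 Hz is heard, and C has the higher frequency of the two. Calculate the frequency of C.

387.1 Hz

B is below A, so f_B = 391.5 − 8.4 = 383.1 Hz.
C is above B, so f_C = 383.1 + 4 = 387.1 Hz.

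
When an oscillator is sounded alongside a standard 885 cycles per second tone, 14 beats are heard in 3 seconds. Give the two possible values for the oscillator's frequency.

Beat frequency = 14/3 = 4.6667 Hz.
|f − 885| = 4.6667, so f = 885 ± 4.6667.

880.3333 Hz or 889.6667 Hz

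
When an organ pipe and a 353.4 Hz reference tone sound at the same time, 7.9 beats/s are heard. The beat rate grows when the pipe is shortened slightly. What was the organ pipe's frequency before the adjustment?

361.3 Hz

|f − 353.4| = 7.9, so the organ pipe was at either 345.5 Hz or 361.3 Hz.
A shorter pipe has a higher fundamental; the adjustment raises the organ pipe's frequency.
The beat rate rose, so the adjustment moved the organ pipe further from 353.4 Hz — it was already above the reference.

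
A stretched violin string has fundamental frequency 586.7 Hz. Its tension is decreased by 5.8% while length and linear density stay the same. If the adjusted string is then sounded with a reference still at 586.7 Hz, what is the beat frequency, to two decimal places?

For a string, f ∝ √T, so the new frequency is 586.7·√0.942 = 569.4316 Hz.
f_beat = |569.4316 − 586.7| = 17.27 Hz.

17.27 Hz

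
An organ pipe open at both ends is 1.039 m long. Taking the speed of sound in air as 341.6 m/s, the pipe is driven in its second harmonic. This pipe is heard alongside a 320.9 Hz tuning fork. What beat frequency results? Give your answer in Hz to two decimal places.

7.88 Hz

Open pipe: f_n = n·v/(2L) = 2·341.6/(2·1.039) = 328.7777 Hz.
f_beat = |328.7777 − 320.9| = 7.88 Hz.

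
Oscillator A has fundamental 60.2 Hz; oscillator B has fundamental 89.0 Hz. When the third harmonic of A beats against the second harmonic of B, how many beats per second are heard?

Third harmonic of the first: 3·60.2 = 180.6 Hz.
Second harmonic of the second: 2·89.0 = 178.0 Hz.
f_beat = |180.6 − 178.0| = 2.6 Hz.

2.6 Hz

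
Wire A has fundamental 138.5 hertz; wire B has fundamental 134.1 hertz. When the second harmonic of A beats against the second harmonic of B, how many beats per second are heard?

Second harmonic of the first: 2·138.5 = 277.0 Hz.
Second harmonic of the second: 2·134.1 = 268.2 Hz.
f_beat = |277.0 − 268.2| = 8.8 Hz.

8.8 Hz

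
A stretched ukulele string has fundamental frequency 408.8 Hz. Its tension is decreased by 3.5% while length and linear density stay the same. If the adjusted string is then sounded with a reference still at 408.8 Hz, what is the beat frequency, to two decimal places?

7.22 Hz

For a string, f ∝ √T, so the new frequency is 408.8·√0.965 = 401.5823 Hz.
f_beat = |401.5823 − 408.8| = 7.22 Hz.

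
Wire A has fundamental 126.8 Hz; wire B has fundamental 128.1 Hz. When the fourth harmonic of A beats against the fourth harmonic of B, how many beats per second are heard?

Fourth harmonic of the first: 4·126.8 = 507.2 Hz.
Fourth harmonic of the second: 4·128.1 = 512.4 Hz.
f_beat = |507.2 − 512.4| = 5.2 Hz.

5.2 Hz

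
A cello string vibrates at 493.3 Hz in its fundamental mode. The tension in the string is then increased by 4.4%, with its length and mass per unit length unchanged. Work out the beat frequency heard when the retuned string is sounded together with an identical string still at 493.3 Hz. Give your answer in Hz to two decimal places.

10.74 Hz

For a string, f ∝ √T, so the new frequency is 493.3·√1.044 = 504.0358 Hz.
f_beat = |504.0358 − 493.3| = 10.74 Hz.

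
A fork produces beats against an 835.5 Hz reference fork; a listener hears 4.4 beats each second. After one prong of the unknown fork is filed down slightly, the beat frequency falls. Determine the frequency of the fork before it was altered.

|f − 835.5| = 4.4, so the fork was at either 831.1 Hz or 839.9 Hz.
Filing a prong removes mass and raises the fork's frequency; the adjustment raises the fork's frequency.
The beat rate fell, so the adjustment moved the fork toward 835.5 Hz — it must have started below the reference.

831.1 Hz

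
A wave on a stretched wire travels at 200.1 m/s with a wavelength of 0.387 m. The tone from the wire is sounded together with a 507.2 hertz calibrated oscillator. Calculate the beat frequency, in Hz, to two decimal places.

Source frequency f = v/λ = 200.1/0.387 = 517.0543 Hz.
f_beat = |517.0543 − 507.2| = 9.85 Hz.

9.85 Hz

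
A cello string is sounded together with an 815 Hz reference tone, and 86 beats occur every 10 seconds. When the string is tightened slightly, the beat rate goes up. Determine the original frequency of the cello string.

823.6 Hz

Beat frequency = 86/10 = 8.6 Hz.
|f − 815| = 8.6, so the cello string was at either 806.4 Hz or 823.6 Hz.
Increasing tension raises a string's frequency; the adjustment raises the cello string's frequency.
The beat rate rose, so the adjustment moved the cello string further from 815 Hz — it was already above the reference.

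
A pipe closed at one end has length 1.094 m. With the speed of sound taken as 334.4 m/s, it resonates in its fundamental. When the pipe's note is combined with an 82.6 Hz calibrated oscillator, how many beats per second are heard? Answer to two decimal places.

Closed pipe (odd harmonics): f_n = n·v/(4L) = 1·334.4/(4·1.094) = 76.4168 Hz.
f_beat = |76.4168 − 82.6| = 6.18 Hz.

6.18 Hz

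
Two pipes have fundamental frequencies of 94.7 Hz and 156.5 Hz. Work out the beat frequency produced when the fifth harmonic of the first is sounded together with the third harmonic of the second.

4.0 Hz

Fifth harmonic of the first: 5·94.7 = 473.5 Hz.
Third harmonic of the second: 3·156.5 = 469.5 Hz.
f_beat = |473.5 − 469.5| = 4.0 Hz.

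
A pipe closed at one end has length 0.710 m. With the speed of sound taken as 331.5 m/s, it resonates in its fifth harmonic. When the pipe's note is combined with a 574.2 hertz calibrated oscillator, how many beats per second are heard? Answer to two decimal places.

Closed pipe (odd harmonics): f_n = n·v/(4L) = 5·331.5/(4·0.710) = 583.6268 Hz.
f_beat = |583.6268 − 574.2| = 9.43 Hz.

9.43 Hz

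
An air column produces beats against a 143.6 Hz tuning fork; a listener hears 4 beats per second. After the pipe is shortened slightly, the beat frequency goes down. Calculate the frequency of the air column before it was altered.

139.6 Hz

|f − 143.6| = 4, so the air column was at either 139.6 Hz or 147.6 Hz.
A shorter pipe has a higher fundamental; the adjustment raises the air column's frequency.
The beat rate fell, so the adjustment moved the air column toward 143.6 Hz — it must have started below the reference.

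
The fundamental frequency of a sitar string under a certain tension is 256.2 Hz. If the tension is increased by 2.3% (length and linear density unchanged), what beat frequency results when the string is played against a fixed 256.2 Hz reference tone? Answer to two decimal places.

2.93 Hz

For a string, f ∝ √T, so the new frequency is 256.2·√1.023 = 259.1296 Hz.
f_beat = |259.1296 − 256.2| = 2.93 Hz.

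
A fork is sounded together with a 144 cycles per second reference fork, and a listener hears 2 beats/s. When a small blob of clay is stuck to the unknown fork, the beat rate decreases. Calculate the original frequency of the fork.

|f − 144| = 2, so the fork was at either 142 Hz or 146 Hz.
Adding mass to a fork lowers its frequency; the adjustment lowers the fork's frequency.
The beat rate fell, so the adjustment moved the fork toward 144 Hz — it must have started above the reference.

146 Hz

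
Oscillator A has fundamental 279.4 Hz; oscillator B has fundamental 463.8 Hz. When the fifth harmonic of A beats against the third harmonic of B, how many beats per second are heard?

Fifth harmonic of the first: 5·279.4 = 1397.0 Hz.
Third harmonic of the second: 3·463.8 = 1391.4 Hz.
f_beat = |1397.0 − 1391.4| = 5.6 Hz.

5.6 Hz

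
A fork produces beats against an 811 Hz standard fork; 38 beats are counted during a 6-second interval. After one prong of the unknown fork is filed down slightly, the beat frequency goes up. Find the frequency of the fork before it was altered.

Beat frequency = 38/6 = 6.3333 Hz.
|f − 811| = 6.3333, so the fork was at either 804.6667 Hz or 817.3333 Hz.
Filing a prong removes mass and raises the fork's frequency; the adjustment raises the fork's frequency.
The beat rate rose, so the adjustment moved the fork further from 811 Hz — it was already above the reference.

817.3333 Hz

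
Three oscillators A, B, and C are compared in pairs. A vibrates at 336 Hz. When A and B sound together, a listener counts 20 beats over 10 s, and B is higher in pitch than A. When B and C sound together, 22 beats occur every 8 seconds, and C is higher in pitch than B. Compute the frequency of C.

A–B: Beat frequency = 20/10 = 2 Hz.
B is above A, so f_B = 336 + 2 = 338 Hz.
B–C: Beat frequency = 22/8 = 2.75 Hz.
C is above B, so f_C = 338 + 2.75 = 340.75 Hz.

340.75 Hz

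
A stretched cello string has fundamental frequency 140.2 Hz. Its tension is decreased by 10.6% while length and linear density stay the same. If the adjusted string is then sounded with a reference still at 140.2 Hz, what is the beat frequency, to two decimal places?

7.64 Hz

For a string, f ∝ √T, so the new frequency is 140.2·√0.894 = 132.5613 Hz.
f_beat = |132.5613 − 140.2| = 7.64 Hz.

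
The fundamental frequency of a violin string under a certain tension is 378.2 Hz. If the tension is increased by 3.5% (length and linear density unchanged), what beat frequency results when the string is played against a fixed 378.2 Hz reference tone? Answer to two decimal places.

6.56 Hz

For a string, f ∝ √T, so the new frequency is 378.2·√1.035 = 384.7616 Hz.
f_beat = |384.7616 − 378.2| = 6.56 Hz.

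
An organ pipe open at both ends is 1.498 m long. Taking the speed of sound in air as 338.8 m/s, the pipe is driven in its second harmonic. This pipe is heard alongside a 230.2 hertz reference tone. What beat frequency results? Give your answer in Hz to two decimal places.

Open pipe: f_n = n·v/(2L) = 2·338.8/(2·1.498) = 226.1682 Hz.
f_beat = |226.1682 − 230.2| = 4.03 Hz.

4.03 Hz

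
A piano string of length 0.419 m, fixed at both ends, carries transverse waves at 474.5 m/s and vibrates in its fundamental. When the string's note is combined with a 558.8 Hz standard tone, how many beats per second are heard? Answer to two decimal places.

For a string fixed at both ends, f_n = n·v/(2L) = 1·474.5/(2·0.419) = 566.2291 Hz.
f_beat = |566.2291 − 558.8| = 7.43 Hz.

7.43 Hz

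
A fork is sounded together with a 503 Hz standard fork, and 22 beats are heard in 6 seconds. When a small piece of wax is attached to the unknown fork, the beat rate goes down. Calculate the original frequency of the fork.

506.6667 Hz

Beat frequency = 22/6 = 3.6667 Hz.
|f − 503| = 3.6667, so the fork was at either 499.3333 Hz or 506.6667 Hz.
Loading a fork with wax lowers its frequency; the adjustment lowers the fork's frequency.
The beat rate fell, so the adjustment moved the fork toward 503 Hz — it must have started above the reference.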